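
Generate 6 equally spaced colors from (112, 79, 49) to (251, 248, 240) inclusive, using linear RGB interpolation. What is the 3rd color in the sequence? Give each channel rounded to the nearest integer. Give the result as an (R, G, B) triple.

With 6 swatches and endpoints inclusive, swatch 3 sits at t = (3 − 1)/(6 − 1) = 2/5 ≈ 0.4.
R = 112 + 0.4 × (251 − 112) = 167.6 → 168
G = 79 + 0.4 × (248 − 79) = 146.6 → 147
B = 49 + 0.4 × (240 − 49) = 125.4 → 125

(168, 147, 125)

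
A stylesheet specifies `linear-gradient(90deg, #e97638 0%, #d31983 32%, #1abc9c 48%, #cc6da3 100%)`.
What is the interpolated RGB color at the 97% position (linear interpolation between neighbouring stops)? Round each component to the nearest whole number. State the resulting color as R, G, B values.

97% lies between the 48% and 100% stops, so the local fraction is t = (97 − 48)/(100 − 48) = 49/52 ≈ 0.9423.
#1abc9c → (26, 188, 156); #cc6da3 → (204, 109, 163).
R = 26 + 0.9423 × (204 − 26) = 193.729 → 194
G = 188 + 0.9423 × (109 − 188) = 113.558 → 114
B = 156 + 0.9423 × (163 − 156) = 162.596 → 163

(194, 114, 163)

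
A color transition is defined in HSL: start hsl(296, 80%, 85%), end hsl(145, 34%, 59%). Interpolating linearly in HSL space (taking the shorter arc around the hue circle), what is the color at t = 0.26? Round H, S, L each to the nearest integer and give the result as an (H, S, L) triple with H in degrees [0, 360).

(257, 68, 78)

Hue arc: Δh = 145 − 296 = -151° (|Δh| ≤ 180, already the shorter path).
H = 296 + 0.26 × (-151) = 256.74 → 257°
S = 80 + 0.26 × (34 − 80) = 68.04 → 68%
L = 85 + 0.26 × (59 − 85) = 78.24 → 78%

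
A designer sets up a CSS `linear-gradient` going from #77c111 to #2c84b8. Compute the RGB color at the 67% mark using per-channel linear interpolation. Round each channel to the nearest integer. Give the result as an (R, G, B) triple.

(69, 152, 129)

#77c111 → (119, 193, 17); #2c84b8 → (44, 132, 184).
67% corresponds to t = 0.67.
R = 119 + 0.67 × (44 − 119) = 119 + 0.67 × -75 = 68.75 → 69
G = 193 + 0.67 × (132 − 193) = 193 + 0.67 × -61 = 152.13 → 152
B = 17 + 0.67 × (184 − 17) = 17 + 0.67 × 167 = 128.89 → 129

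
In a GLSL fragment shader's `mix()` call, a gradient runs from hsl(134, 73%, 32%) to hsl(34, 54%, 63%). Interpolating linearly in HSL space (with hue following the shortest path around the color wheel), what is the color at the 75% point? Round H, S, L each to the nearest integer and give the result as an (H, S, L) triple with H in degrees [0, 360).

(59, 59, 55)

Hue arc: Δh = 34 − 134 = -100° (|Δh| ≤ 180, already the shorter path).
H = 134 + 0.75 × (-100) = 59 → 59°
S = 73 + 0.75 × (54 − 73) = 58.75 → 59%
L = 32 + 0.75 × (63 − 32) = 55.25 → 55%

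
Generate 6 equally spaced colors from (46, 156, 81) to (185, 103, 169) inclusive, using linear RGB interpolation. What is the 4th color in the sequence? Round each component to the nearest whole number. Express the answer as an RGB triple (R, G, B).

With 6 swatches and endpoints inclusive, swatch 4 sits at t = (4 − 1)/(6 − 1) = 3/5 ≈ 0.6.
R = 46 + 0.6 × (185 − 46) = 129.4 → 129
G = 156 + 0.6 × (103 − 156) = 124.2 → 124
B = 81 + 0.6 × (169 − 81) = 133.8 → 134

(129, 124, 134)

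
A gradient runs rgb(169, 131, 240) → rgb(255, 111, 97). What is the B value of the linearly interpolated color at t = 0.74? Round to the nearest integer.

134

B = 240 + 0.74 × (97 − 240) = 134.18 → 134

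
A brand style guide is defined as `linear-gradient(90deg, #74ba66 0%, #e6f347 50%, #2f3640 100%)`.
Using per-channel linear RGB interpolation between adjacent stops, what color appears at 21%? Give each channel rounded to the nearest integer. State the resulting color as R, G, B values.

(164, 210, 89)

21% lies between the 0% and 50% stops, so the local fraction is t = (21 − 0)/(50 − 0) = 21/50 ≈ 0.42.
#74ba66 → (116, 186, 102); #e6f347 → (230, 243, 71).
R = 116 + 0.42 × (230 − 116) = 163.88 → 164
G = 186 + 0.42 × (243 − 186) = 209.94 → 210
B = 102 + 0.42 × (71 − 102) = 88.98 → 89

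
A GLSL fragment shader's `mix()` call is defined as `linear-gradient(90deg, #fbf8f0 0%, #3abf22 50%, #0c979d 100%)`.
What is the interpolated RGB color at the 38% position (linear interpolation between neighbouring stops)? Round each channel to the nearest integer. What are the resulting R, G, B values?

38% lies between the 0% and 50% stops, so the local fraction is t = (38 − 0)/(50 − 0) = 38/50 ≈ 0.76.
#fbf8f0 → (251, 248, 240); #3abf22 → (58, 191, 34).
R = 251 + 0.76 × (58 − 251) = 104.32 → 104
G = 248 + 0.76 × (191 − 248) = 204.68 → 205
B = 240 + 0.76 × (34 − 240) = 83.44 → 83

(104, 205, 83)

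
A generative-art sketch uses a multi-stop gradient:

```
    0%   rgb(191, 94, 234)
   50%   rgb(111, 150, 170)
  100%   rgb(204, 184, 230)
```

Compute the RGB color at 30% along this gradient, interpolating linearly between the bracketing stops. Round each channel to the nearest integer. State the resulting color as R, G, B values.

(143, 128, 196)

30% lies between the 0% and 50% stops, so the local fraction is t = (30 − 0)/(50 − 0) = 30/50 ≈ 0.6.
R = 191 + 0.6 × (111 − 191) = 143 → 143
G = 94 + 0.6 × (150 − 94) = 127.6 → 128
B = 234 + 0.6 × (170 − 234) = 195.6 → 196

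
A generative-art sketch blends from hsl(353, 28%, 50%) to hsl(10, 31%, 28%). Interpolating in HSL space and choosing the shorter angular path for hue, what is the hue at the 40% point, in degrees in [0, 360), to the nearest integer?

Hue: 10 − 353 = -343°, but |-343| > 180 so the shorter arc goes the other way: Δh = -343 + 360 = 17°.
H = 353 + 0.4 × (17) = 359.8 → 360 → 360 mod 360 = 0°

0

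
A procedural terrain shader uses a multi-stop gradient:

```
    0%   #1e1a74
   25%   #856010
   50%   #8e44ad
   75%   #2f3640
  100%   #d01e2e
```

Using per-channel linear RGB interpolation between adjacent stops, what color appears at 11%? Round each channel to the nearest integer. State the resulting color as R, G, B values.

(75, 57, 72)

11% lies between the 0% and 25% stops, so the local fraction is t = (11 − 0)/(25 − 0) = 11/25 ≈ 0.44.
#1e1a74 → (30, 26, 116); #856010 → (133, 96, 16).
R = 30 + 0.44 × (133 − 30) = 75.32 → 75
G = 26 + 0.44 × (96 − 26) = 56.8 → 57
B = 116 + 0.44 × (16 − 116) = 72 → 72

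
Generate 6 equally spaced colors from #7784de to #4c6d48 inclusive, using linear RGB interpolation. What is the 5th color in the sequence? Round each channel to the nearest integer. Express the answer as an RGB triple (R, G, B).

(85, 114, 102)

With 6 swatches and endpoints inclusive, swatch 5 sits at t = (5 − 1)/(6 − 1) = 4/5 ≈ 0.8.
#7784de → (119, 132, 222); #4c6d48 → (76, 109, 72).
R = 119 + 0.8 × (76 − 119) = 84.6 → 85
G = 132 + 0.8 × (109 − 132) = 113.6 → 114
B = 222 + 0.8 × (72 − 222) = 102 → 102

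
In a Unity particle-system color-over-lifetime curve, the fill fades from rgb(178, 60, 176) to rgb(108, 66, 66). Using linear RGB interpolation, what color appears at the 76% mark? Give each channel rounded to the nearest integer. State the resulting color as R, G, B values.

76% corresponds to t = 0.76.
R = 178 + 0.76 × (108 − 178) = 178 + 0.76 × -70 = 124.8 → 125
G = 60 + 0.76 × (66 − 60) = 60 + 0.76 × 6 = 64.56 → 65
B = 176 + 0.76 × (66 − 176) = 176 + 0.76 × -110 = 92.4 → 92

(125, 65, 92)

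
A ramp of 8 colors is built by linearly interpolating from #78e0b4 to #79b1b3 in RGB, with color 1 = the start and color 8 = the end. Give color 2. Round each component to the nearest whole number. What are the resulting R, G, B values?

With 8 swatches and endpoints inclusive, swatch 2 sits at t = (2 − 1)/(8 − 1) = 1/7 ≈ 0.1429.
#78e0b4 → (120, 224, 180); #79b1b3 → (121, 177, 179).
R = 120 + 0.1429 × (121 − 120) = 120.143 → 120
G = 224 + 0.1429 × (177 − 224) = 217.284 → 217
B = 180 + 0.1429 × (179 − 180) = 179.857 → 180

(120, 217, 180)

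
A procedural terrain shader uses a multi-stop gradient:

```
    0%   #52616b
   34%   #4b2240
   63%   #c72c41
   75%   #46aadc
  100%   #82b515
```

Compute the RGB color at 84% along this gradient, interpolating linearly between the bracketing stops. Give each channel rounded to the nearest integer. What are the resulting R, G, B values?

84% lies between the 75% and 100% stops, so the local fraction is t = (84 − 75)/(100 − 75) = 9/25 ≈ 0.36.
#46aadc → (70, 170, 220); #82b515 → (130, 181, 21).
R = 70 + 0.36 × (130 − 70) = 91.6 → 92
G = 170 + 0.36 × (181 − 170) = 173.96 → 174
B = 220 + 0.36 × (21 − 220) = 148.36 → 148

(92, 174, 148)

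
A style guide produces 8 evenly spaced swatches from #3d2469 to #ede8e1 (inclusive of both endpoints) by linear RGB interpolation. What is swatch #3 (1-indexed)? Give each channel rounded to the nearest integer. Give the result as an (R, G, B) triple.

(111, 92, 139)

With 8 swatches and endpoints inclusive, swatch 3 sits at t = (3 − 1)/(8 − 1) = 2/7 ≈ 0.2857.
#3d2469 → (61, 36, 105); #ede8e1 → (237, 232, 225).
R = 61 + 0.2857 × (237 − 61) = 111.283 → 111
G = 36 + 0.2857 × (232 − 36) = 91.997 → 92
B = 105 + 0.2857 × (225 − 105) = 139.284 → 139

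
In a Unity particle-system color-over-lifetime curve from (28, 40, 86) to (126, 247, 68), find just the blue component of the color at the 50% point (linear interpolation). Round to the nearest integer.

B = 86 + 0.5 × (68 − 86) = 77 → 77

77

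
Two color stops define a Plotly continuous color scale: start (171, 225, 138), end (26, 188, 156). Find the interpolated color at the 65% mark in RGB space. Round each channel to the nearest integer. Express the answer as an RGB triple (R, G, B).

65% corresponds to t = 0.65.
R = 171 + 0.65 × (26 − 171) = 171 + 0.65 × -145 = 76.75 → 77
G = 225 + 0.65 × (188 − 225) = 225 + 0.65 × -37 = 200.95 → 201
B = 138 + 0.65 × (156 − 138) = 138 + 0.65 × 18 = 149.7 → 150

(77, 201, 150)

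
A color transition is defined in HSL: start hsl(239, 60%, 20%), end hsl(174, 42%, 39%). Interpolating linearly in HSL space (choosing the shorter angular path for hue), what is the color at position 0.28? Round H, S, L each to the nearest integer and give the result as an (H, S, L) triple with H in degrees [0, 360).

(221, 55, 25)

Hue arc: Δh = 174 − 239 = -65° (|Δh| ≤ 180, already the shorter path).
H = 239 + 0.28 × (-65) = 220.8 → 221°
S = 60 + 0.28 × (42 − 60) = 54.96 → 55%
L = 20 + 0.28 × (39 − 20) = 25.32 → 25%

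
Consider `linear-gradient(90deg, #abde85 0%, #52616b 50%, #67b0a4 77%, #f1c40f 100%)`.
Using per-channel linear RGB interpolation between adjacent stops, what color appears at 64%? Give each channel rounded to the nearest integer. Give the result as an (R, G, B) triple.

(93, 138, 137)

64% lies between the 50% and 77% stops, so the local fraction is t = (64 − 50)/(77 − 50) = 14/27 ≈ 0.5185.
#52616b → (82, 97, 107); #67b0a4 → (103, 176, 164).
R = 82 + 0.5185 × (103 − 82) = 92.888 → 93
G = 97 + 0.5185 × (176 − 97) = 137.962 → 138
B = 107 + 0.5185 × (164 − 107) = 136.554 → 137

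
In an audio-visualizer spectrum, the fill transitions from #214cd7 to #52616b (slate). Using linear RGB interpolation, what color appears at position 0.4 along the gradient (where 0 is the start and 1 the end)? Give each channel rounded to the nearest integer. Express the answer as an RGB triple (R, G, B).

#214cd7 → (33, 76, 215); #52616b → (82, 97, 107).
R = 33 + 0.4 × (82 − 33) = 33 + 0.4 × 49 = 52.6 → 53
G = 76 + 0.4 × (97 − 76) = 76 + 0.4 × 21 = 84.4 → 84
B = 215 + 0.4 × (107 − 215) = 215 + 0.4 × -108 = 171.8 → 172

(53, 84, 172)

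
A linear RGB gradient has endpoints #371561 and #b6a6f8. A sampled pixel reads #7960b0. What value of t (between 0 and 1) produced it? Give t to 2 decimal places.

Invert the lerp on the B channel (largest span, 151): t = (176 − 97) / (248 − 97) = 79/151 = 0.52318.
Check on R: (121 − 55)/(182 − 55) = 0.5197 ✓

0.52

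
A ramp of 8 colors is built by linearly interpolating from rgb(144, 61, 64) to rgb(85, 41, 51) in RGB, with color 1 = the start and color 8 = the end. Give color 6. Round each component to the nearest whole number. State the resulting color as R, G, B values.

With 8 swatches and endpoints inclusive, swatch 6 sits at t = (6 − 1)/(8 − 1) = 5/7 ≈ 0.7143.
R = 144 + 0.7143 × (85 − 144) = 101.856 → 102
G = 61 + 0.7143 × (41 − 61) = 46.714 → 47
B = 64 + 0.7143 × (51 − 64) = 54.714 → 55

(102, 47, 55)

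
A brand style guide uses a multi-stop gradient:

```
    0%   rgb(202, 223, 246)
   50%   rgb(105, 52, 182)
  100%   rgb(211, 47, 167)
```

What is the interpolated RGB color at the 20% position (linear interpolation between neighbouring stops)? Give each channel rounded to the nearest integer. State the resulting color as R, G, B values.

(163, 155, 220)

20% lies between the 0% and 50% stops, so the local fraction is t = (20 − 0)/(50 − 0) = 20/50 ≈ 0.4.
R = 202 + 0.4 × (105 − 202) = 163.2 → 163
G = 223 + 0.4 × (52 − 223) = 154.6 → 155
B = 246 + 0.4 × (182 − 246) = 220.4 → 220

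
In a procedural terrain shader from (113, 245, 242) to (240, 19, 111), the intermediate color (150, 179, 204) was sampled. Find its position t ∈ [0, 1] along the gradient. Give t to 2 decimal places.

Invert the lerp on the G channel (largest span, 226): t = (179 − 245) / (19 − 245) = -66/-226 = 0.29204.
Check on R: (150 − 113)/(240 − 113) = 0.2913 ✓

0.29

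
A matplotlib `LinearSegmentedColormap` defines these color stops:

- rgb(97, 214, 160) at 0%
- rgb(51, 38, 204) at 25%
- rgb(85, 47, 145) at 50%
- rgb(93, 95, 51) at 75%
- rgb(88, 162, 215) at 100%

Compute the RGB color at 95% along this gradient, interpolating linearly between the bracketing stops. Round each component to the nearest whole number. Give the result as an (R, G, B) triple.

95% lies between the 75% and 100% stops, so the local fraction is t = (95 − 75)/(100 − 75) = 20/25 ≈ 0.8.
R = 93 + 0.8 × (88 − 93) = 89 → 89
G = 95 + 0.8 × (162 − 95) = 148.6 → 149
B = 51 + 0.8 × (215 − 51) = 182.2 → 182

(89, 149, 182)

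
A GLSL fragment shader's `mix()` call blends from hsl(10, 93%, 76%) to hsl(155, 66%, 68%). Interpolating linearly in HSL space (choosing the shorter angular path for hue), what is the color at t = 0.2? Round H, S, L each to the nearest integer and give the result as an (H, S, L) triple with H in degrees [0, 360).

Hue arc: Δh = 155 − 10 = 145° (|Δh| ≤ 180, already the shorter path).
H = 10 + 0.2 × (145) = 39 → 39°
S = 93 + 0.2 × (66 − 93) = 87.6 → 88%
L = 76 + 0.2 × (68 − 76) = 74.4 → 74%

(39, 88, 74)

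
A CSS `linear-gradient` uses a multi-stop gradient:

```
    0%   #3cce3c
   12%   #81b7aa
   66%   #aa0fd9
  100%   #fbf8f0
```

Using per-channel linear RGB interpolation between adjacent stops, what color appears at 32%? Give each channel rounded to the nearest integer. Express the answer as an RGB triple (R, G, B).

(144, 121, 187)

32% lies between the 12% and 66% stops, so the local fraction is t = (32 − 12)/(66 − 12) = 20/54 ≈ 0.3704.
#81b7aa → (129, 183, 170); #aa0fd9 → (170, 15, 217).
R = 129 + 0.3704 × (170 − 129) = 144.186 → 144
G = 183 + 0.3704 × (15 − 183) = 120.773 → 121
B = 170 + 0.3704 × (217 − 170) = 187.409 → 187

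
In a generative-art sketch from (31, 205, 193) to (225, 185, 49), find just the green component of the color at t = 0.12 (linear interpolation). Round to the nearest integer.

203

G = 205 + 0.12 × (185 − 205) = 202.6 → 203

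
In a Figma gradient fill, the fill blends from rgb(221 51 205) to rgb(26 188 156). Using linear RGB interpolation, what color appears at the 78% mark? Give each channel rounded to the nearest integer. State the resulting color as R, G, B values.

78% corresponds to t = 0.78.
R = 221 + 0.78 × (26 − 221) = 221 + 0.78 × -195 = 68.9 → 69
G = 51 + 0.78 × (188 − 51) = 51 + 0.78 × 137 = 157.86 → 158
B = 205 + 0.78 × (156 − 205) = 205 + 0.78 × -49 = 166.78 → 167

(69, 158, 167)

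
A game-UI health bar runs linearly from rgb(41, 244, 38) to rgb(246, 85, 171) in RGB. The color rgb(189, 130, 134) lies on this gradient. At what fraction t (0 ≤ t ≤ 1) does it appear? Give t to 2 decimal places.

0.72

Invert the lerp on the R channel (largest span, 205): t = (189 − 41) / (246 − 41) = 148/205 = 0.72195.
Check on G: (130 − 244)/(85 − 244) = 0.717 ✓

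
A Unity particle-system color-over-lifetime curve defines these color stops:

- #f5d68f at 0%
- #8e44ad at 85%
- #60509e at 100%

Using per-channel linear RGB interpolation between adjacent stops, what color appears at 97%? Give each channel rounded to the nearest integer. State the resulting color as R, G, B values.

97% lies between the 85% and 100% stops, so the local fraction is t = (97 − 85)/(100 − 85) = 12/15 ≈ 0.8.
#8e44ad → (142, 68, 173); #60509e → (96, 80, 158).
R = 142 + 0.8 × (96 − 142) = 105.2 → 105
G = 68 + 0.8 × (80 − 68) = 77.6 → 78
B = 173 + 0.8 × (158 − 173) = 161 → 161

(105, 78, 161)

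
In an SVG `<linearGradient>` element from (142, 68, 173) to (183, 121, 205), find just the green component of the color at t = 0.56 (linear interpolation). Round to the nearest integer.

G = 68 + 0.56 × (121 − 68) = 97.68 → 98

98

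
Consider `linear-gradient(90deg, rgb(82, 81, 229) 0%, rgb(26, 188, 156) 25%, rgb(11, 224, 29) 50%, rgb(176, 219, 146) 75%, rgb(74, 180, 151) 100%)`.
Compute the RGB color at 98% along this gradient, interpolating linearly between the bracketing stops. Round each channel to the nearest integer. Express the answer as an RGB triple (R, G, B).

(82, 183, 151)

98% lies between the 75% and 100% stops, so the local fraction is t = (98 − 75)/(100 − 75) = 23/25 ≈ 0.92.
R = 176 + 0.92 × (74 − 176) = 82.16 → 82
G = 219 + 0.92 × (180 − 219) = 183.12 → 183
B = 146 + 0.92 × (151 − 146) = 150.6 → 151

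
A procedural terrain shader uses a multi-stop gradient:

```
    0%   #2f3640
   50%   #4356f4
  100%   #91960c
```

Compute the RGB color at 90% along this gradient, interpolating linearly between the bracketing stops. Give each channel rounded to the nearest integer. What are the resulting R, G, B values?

90% lies between the 50% and 100% stops, so the local fraction is t = (90 − 50)/(100 − 50) = 40/50 ≈ 0.8.
#4356f4 → (67, 86, 244); #91960c → (145, 150, 12).
R = 67 + 0.8 × (145 − 67) = 129.4 → 129
G = 86 + 0.8 × (150 − 86) = 137.2 → 137
B = 244 + 0.8 × (12 − 244) = 58.4 → 58

(129, 137, 58)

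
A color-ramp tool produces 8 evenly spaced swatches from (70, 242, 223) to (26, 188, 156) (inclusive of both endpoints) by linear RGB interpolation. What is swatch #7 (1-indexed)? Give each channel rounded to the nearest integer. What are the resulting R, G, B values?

(32, 196, 166)

With 8 swatches and endpoints inclusive, swatch 7 sits at t = (7 − 1)/(8 − 1) = 6/7 ≈ 0.8571.
R = 70 + 0.8571 × (26 − 70) = 32.288 → 32
G = 242 + 0.8571 × (188 − 242) = 195.717 → 196
B = 223 + 0.8571 × (156 − 223) = 165.574 → 166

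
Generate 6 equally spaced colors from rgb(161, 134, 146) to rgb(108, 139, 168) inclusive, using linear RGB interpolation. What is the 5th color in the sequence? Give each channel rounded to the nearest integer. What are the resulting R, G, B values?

With 6 swatches and endpoints inclusive, swatch 5 sits at t = (5 − 1)/(6 − 1) = 4/5 ≈ 0.8.
R = 161 + 0.8 × (108 − 161) = 118.6 → 119
G = 134 + 0.8 × (139 − 134) = 138 → 138
B = 146 + 0.8 × (168 − 146) = 163.6 → 164

(119, 138, 164)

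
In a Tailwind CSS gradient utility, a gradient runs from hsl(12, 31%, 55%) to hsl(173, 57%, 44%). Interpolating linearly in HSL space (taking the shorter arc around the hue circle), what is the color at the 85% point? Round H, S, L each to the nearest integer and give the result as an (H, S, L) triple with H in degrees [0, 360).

Hue arc: Δh = 173 − 12 = 161° (|Δh| ≤ 180, already the shorter path).
H = 12 + 0.85 × (161) = 148.85 → 149°
S = 31 + 0.85 × (57 − 31) = 53.1 → 53%
L = 55 + 0.85 × (44 − 55) = 45.65 → 46%

(149, 53, 46)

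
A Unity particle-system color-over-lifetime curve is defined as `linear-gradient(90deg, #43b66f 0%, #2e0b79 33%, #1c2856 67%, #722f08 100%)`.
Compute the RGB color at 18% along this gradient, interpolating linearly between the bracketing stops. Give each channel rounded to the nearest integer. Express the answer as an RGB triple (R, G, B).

18% lies between the 0% and 33% stops, so the local fraction is t = (18 − 0)/(33 − 0) = 18/33 ≈ 0.5455.
#43b66f → (67, 182, 111); #2e0b79 → (46, 11, 121).
R = 67 + 0.5455 × (46 − 67) = 55.544 → 56
G = 182 + 0.5455 × (11 − 182) = 88.719 → 89
B = 111 + 0.5455 × (121 − 111) = 116.455 → 116

(56, 89, 116)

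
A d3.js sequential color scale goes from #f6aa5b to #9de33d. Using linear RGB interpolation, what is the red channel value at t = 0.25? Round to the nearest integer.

R₁ = 246 (from #f6aa5b), R₂ = 157 (from #9de33d).
R = 246 + 0.25 × (157 − 246) = 223.75 → 224

224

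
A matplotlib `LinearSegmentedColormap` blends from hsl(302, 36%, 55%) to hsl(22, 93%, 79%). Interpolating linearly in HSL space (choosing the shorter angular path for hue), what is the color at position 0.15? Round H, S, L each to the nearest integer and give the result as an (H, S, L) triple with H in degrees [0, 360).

(314, 45, 59)

Hue: 22 − 302 = -280°, but |-280| > 180 so the shorter arc goes the other way: Δh = -280 + 360 = 80°.
H = 302 + 0.15 × (80) = 314 → 314°
S = 36 + 0.15 × (93 − 36) = 44.55 → 45%
L = 55 + 0.15 × (79 − 55) = 58.6 → 59%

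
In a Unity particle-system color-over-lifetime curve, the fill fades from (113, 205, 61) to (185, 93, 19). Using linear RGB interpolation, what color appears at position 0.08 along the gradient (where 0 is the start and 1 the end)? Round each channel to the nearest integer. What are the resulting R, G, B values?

(119, 196, 58)

R = 113 + 0.08 × (185 − 113) = 113 + 0.08 × 72 = 118.76 → 119
G = 205 + 0.08 × (93 − 205) = 205 + 0.08 × -112 = 196.04 → 196
B = 61 + 0.08 × (19 − 61) = 61 + 0.08 × -42 = 57.64 → 58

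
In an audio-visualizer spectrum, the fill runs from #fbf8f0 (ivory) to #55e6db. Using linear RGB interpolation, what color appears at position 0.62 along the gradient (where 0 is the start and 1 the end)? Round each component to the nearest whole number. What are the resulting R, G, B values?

#fbf8f0 → (251, 248, 240); #55e6db → (85, 230, 219).
R = 251 + 0.62 × (85 − 251) = 251 + 0.62 × -166 = 148.08 → 148
G = 248 + 0.62 × (230 − 248) = 248 + 0.62 × -18 = 236.84 → 237
B = 240 + 0.62 × (219 − 240) = 240 + 0.62 × -21 = 226.98 → 227
So the blended color is (148, 237, 227), about #94ede3.

(148, 237, 227)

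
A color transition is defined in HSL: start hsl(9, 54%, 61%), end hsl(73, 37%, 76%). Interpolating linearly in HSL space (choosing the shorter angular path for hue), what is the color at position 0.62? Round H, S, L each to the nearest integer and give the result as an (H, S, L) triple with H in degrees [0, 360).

(49, 43, 70)

Hue arc: Δh = 73 − 9 = 64° (|Δh| ≤ 180, already the shorter path).
H = 9 + 0.62 × (64) = 48.68 → 49°
S = 54 + 0.62 × (37 − 54) = 43.46 → 43%
L = 61 + 0.62 × (76 − 61) = 70.3 → 70%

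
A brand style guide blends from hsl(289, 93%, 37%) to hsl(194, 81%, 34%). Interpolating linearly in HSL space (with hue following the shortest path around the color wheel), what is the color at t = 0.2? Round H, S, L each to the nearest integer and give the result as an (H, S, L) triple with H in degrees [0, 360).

(270, 91, 36)

Hue arc: Δh = 194 − 289 = -95° (|Δh| ≤ 180, already the shorter path).
H = 289 + 0.2 × (-95) = 270 → 270°
S = 93 + 0.2 × (81 − 93) = 90.6 → 91%
L = 37 + 0.2 × (34 − 37) = 36.4 → 36%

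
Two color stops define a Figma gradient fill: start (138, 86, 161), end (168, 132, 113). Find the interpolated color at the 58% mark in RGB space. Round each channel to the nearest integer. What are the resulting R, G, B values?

58% corresponds to t = 0.58.
R = 138 + 0.58 × (168 − 138) = 138 + 0.58 × 30 = 155.4 → 155
G = 86 + 0.58 × (132 − 86) = 86 + 0.58 × 46 = 112.68 → 113
B = 161 + 0.58 × (113 − 161) = 161 + 0.58 × -48 = 133.16 → 133
So the blended color is (155, 113, 133), about #9b7185.

(155, 113, 133)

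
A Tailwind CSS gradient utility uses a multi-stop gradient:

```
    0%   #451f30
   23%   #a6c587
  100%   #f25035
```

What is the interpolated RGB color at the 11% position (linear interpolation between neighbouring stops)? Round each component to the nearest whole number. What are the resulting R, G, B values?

11% lies between the 0% and 23% stops, so the local fraction is t = (11 − 0)/(23 − 0) = 11/23 ≈ 0.4783.
#451f30 → (69, 31, 48); #a6c587 → (166, 197, 135).
R = 69 + 0.4783 × (166 − 69) = 115.395 → 115
G = 31 + 0.4783 × (197 − 31) = 110.398 → 110
B = 48 + 0.4783 × (135 − 48) = 89.612 → 90

(115, 110, 90)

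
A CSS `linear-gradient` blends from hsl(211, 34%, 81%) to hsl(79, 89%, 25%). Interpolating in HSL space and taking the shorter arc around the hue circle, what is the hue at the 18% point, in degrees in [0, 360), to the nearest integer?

187

Hue arc: Δh = 79 − 211 = -132° (|Δh| ≤ 180, already the shorter path).
H = 211 + 0.18 × (-132) = 187.24 → 187°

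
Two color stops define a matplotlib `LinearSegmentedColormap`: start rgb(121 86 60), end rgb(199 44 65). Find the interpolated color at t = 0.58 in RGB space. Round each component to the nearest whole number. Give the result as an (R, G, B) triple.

R = 121 + 0.58 × (199 − 121) = 121 + 0.58 × 78 = 166.24 → 166
G = 86 + 0.58 × (44 − 86) = 86 + 0.58 × -42 = 61.64 → 62
B = 60 + 0.58 × (65 − 60) = 60 + 0.58 × 5 = 62.9 → 63

(166, 62, 63)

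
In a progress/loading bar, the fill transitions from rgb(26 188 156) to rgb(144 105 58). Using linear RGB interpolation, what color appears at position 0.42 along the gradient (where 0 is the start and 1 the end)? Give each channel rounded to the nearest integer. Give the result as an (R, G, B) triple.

(76, 153, 115)

R = 26 + 0.42 × (144 − 26) = 26 + 0.42 × 118 = 75.56 → 76
G = 188 + 0.42 × (105 − 188) = 188 + 0.42 × -83 = 153.14 → 153
B = 156 + 0.42 × (58 − 156) = 156 + 0.42 × -98 = 114.84 → 115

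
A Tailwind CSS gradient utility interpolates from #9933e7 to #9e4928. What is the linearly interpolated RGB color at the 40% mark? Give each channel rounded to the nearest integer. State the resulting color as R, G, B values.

(155, 60, 155)

#9933e7 → (153, 51, 231); #9e4928 → (158, 73, 40).
40% corresponds to t = 0.4.
R = 153 + 0.4 × (158 − 153) = 153 + 0.4 × 5 = 155 → 155
G = 51 + 0.4 × (73 − 51) = 51 + 0.4 × 22 = 59.8 → 60
B = 231 + 0.4 × (40 − 231) = 231 + 0.4 × -191 = 154.6 → 155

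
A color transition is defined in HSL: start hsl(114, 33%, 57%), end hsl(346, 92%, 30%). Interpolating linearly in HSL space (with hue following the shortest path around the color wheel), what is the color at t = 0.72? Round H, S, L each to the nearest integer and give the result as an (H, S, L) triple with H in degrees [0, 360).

(22, 75, 38)

Hue: 346 − 114 = 232°, but |232| > 180 so the shorter arc goes the other way: Δh = 232 − 360 = -128°.
H = 114 + 0.72 × (-128) = 21.84 → 22°
S = 33 + 0.72 × (92 − 33) = 75.48 → 75%
L = 57 + 0.72 × (30 − 57) = 37.56 → 38%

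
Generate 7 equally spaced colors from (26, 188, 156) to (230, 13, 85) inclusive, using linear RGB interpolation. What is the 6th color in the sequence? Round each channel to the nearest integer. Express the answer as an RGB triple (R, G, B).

(196, 42, 97)

With 7 swatches and endpoints inclusive, swatch 6 sits at t = (6 − 1)/(7 − 1) = 5/6 ≈ 0.8333.
R = 26 + 0.8333 × (230 − 26) = 195.993 → 196
G = 188 + 0.8333 × (13 − 188) = 42.172 → 42
B = 156 + 0.8333 × (85 − 156) = 96.836 → 97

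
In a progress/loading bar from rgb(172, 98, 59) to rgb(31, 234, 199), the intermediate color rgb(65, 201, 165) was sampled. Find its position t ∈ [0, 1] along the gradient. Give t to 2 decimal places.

0.76

Invert the lerp on the R channel (largest span, 141): t = (65 − 172) / (31 − 172) = -107/-141 = 0.75887.
Check on G: (201 − 98)/(234 − 98) = 0.7574 ✓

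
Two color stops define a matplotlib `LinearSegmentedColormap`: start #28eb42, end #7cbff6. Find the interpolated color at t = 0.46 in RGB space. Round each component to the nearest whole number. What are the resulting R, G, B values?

(79, 215, 149)

#28eb42 → (40, 235, 66); #7cbff6 → (124, 191, 246).
R = 40 + 0.46 × (124 − 40) = 40 + 0.46 × 84 = 78.64 → 79
G = 235 + 0.46 × (191 − 235) = 235 + 0.46 × -44 = 214.76 → 215
B = 66 + 0.46 × (246 − 66) = 66 + 0.46 × 180 = 148.8 → 149
So the blended color is (79, 215, 149), about #4fd795.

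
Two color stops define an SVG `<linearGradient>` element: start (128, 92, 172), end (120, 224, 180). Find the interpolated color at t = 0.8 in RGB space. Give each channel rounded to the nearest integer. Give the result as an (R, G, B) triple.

(122, 198, 178)

R = 128 + 0.8 × (120 − 128) = 128 + 0.8 × -8 = 121.6 → 122
G = 92 + 0.8 × (224 − 92) = 92 + 0.8 × 132 = 197.6 → 198
B = 172 + 0.8 × (180 − 172) = 172 + 0.8 × 8 = 178.4 → 178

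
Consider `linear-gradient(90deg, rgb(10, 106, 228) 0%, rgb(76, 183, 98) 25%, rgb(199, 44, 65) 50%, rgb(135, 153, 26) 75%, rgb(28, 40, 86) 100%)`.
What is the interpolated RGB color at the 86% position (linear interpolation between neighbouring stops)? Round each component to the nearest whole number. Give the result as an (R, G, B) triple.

(88, 103, 52)

86% lies between the 75% and 100% stops, so the local fraction is t = (86 − 75)/(100 − 75) = 11/25 ≈ 0.44.
R = 135 + 0.44 × (28 − 135) = 87.92 → 88
G = 153 + 0.44 × (40 − 153) = 103.28 → 103
B = 26 + 0.44 × (86 − 26) = 52.4 → 52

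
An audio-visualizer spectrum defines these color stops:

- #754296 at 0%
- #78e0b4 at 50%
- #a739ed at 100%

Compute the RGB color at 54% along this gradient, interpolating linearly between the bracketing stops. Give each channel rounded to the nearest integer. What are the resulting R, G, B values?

(124, 211, 185)

54% lies between the 50% and 100% stops, so the local fraction is t = (54 − 50)/(100 − 50) = 4/50 ≈ 0.08.
#78e0b4 → (120, 224, 180); #a739ed → (167, 57, 237).
R = 120 + 0.08 × (167 − 120) = 123.76 → 124
G = 224 + 0.08 × (57 − 224) = 210.64 → 211
B = 180 + 0.08 × (237 − 180) = 184.56 → 185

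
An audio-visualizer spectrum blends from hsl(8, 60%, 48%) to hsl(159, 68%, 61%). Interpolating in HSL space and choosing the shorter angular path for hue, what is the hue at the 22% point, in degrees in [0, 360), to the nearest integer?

41

Hue arc: Δh = 159 − 8 = 151° (|Δh| ≤ 180, already the shorter path).
H = 8 + 0.22 × (151) = 41.22 → 41°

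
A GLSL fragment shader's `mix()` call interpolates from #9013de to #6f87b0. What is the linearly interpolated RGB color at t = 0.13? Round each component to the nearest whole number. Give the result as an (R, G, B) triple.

(140, 34, 216)

#9013de → (144, 19, 222); #6f87b0 → (111, 135, 176).
R = 144 + 0.13 × (111 − 144) = 144 + 0.13 × -33 = 139.71 → 140
G = 19 + 0.13 × (135 − 19) = 19 + 0.13 × 116 = 34.08 → 34
B = 222 + 0.13 × (176 − 222) = 222 + 0.13 × -46 = 216.02 → 216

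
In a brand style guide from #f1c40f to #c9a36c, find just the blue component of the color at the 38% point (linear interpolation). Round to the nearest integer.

50

B₁ = 15 (from #f1c40f), B₂ = 108 (from #c9a36c).
B = 15 + 0.38 × (108 − 15) = 50.34 → 50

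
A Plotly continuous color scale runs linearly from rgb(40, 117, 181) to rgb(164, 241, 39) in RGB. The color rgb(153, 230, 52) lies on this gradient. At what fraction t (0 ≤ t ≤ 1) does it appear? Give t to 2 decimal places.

0.91

Invert the lerp on the B channel (largest span, 142): t = (52 − 181) / (39 − 181) = -129/-142 = 0.90845.
Check on R: (153 − 40)/(164 − 40) = 0.9113 ✓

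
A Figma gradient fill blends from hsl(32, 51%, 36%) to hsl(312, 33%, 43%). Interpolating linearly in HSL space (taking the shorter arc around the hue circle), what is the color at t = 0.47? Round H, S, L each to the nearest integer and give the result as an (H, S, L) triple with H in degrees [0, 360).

Hue: 312 − 32 = 280°, but |280| > 180 so the shorter arc goes the other way: Δh = 280 − 360 = -80°.
H = 32 + 0.47 × (-80) = -5.6 → -6 → -6 mod 360 = 354°
S = 51 + 0.47 × (33 − 51) = 42.54 → 43%
L = 36 + 0.47 × (43 − 36) = 39.29 → 39%

(354, 43, 39)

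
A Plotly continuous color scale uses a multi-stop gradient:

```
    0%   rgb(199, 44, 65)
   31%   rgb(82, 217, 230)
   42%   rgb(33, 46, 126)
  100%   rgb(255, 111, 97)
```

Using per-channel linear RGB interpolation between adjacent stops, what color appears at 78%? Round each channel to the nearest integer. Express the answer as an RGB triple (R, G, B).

(171, 86, 108)

78% lies between the 42% and 100% stops, so the local fraction is t = (78 − 42)/(100 − 42) = 36/58 ≈ 0.6207.
R = 33 + 0.6207 × (255 − 33) = 170.795 → 171
G = 46 + 0.6207 × (111 − 46) = 86.346 → 86
B = 126 + 0.6207 × (97 − 126) = 108 → 108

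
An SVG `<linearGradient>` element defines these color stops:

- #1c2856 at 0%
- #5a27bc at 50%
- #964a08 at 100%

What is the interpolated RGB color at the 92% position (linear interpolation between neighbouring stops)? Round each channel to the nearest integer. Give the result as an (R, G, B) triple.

(140, 68, 37)

92% lies between the 50% and 100% stops, so the local fraction is t = (92 − 50)/(100 − 50) = 42/50 ≈ 0.84.
#5a27bc → (90, 39, 188); #964a08 → (150, 74, 8).
R = 90 + 0.84 × (150 − 90) = 140.4 → 140
G = 39 + 0.84 × (74 − 39) = 68.4 → 68
B = 188 + 0.84 × (8 − 188) = 36.8 → 37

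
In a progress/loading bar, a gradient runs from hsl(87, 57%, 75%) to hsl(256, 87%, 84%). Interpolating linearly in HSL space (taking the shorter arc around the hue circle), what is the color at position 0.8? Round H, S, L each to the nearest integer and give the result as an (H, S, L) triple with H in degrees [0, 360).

(222, 81, 82)

Hue arc: Δh = 256 − 87 = 169° (|Δh| ≤ 180, already the shorter path).
H = 87 + 0.8 × (169) = 222.2 → 222°
S = 57 + 0.8 × (87 − 57) = 81 → 81%
L = 75 + 0.8 × (84 − 75) = 82.2 → 82%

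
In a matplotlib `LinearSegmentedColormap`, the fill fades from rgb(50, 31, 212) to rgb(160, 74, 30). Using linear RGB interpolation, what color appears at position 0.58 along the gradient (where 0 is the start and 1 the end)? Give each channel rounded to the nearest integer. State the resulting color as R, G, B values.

(114, 56, 106)

R = 50 + 0.58 × (160 − 50) = 50 + 0.58 × 110 = 113.8 → 114
G = 31 + 0.58 × (74 − 31) = 31 + 0.58 × 43 = 55.94 → 56
B = 212 + 0.58 × (30 − 212) = 212 + 0.58 × -182 = 106.44 → 106
So the blended color is (114, 56, 106), about #72386a.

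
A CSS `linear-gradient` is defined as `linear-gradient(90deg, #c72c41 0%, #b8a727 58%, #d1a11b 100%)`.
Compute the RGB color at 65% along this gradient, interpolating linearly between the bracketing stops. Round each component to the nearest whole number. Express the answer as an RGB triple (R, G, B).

(188, 166, 37)

65% lies between the 58% and 100% stops, so the local fraction is t = (65 − 58)/(100 − 58) = 7/42 ≈ 0.1667.
#b8a727 → (184, 167, 39); #d1a11b → (209, 161, 27).
R = 184 + 0.1667 × (209 − 184) = 188.167 → 188
G = 167 + 0.1667 × (161 − 167) = 166 → 166
B = 39 + 0.1667 × (27 − 39) = 37 → 37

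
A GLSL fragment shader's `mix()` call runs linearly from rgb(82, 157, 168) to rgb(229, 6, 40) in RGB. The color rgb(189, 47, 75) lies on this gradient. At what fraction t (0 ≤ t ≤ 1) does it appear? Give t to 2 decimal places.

Invert the lerp on the G channel (largest span, 151): t = (47 − 157) / (6 − 157) = -110/-151 = 0.72848.
Check on R: (189 − 82)/(229 − 82) = 0.7279 ✓

0.73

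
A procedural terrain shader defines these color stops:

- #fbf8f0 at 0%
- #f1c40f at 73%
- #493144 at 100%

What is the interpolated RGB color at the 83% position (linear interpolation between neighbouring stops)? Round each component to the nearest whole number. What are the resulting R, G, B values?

83% lies between the 73% and 100% stops, so the local fraction is t = (83 − 73)/(100 − 73) = 10/27 ≈ 0.3704.
#f1c40f → (241, 196, 15); #493144 → (73, 49, 68).
R = 241 + 0.3704 × (73 − 241) = 178.773 → 179
G = 196 + 0.3704 × (49 − 196) = 141.551 → 142
B = 15 + 0.3704 × (68 − 15) = 34.631 → 35

(179, 142, 35)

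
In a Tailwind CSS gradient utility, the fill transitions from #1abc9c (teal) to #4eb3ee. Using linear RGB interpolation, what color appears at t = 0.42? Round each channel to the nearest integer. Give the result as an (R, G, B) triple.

(48, 184, 190)

#1abc9c → (26, 188, 156); #4eb3ee → (78, 179, 238).
R = 26 + 0.42 × (78 − 26) = 26 + 0.42 × 52 = 47.84 → 48
G = 188 + 0.42 × (179 − 188) = 188 + 0.42 × -9 = 184.22 → 184
B = 156 + 0.42 × (238 − 156) = 156 + 0.42 × 82 = 190.44 → 190
So the blended color is (48, 184, 190), about #30b8be.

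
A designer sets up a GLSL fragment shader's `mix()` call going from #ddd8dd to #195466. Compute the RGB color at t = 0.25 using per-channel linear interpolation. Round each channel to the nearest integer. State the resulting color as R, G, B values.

(172, 183, 191)

#ddd8dd → (221, 216, 221); #195466 → (25, 84, 102).
R = 221 + 0.25 × (25 − 221) = 221 + 0.25 × -196 = 172 → 172
G = 216 + 0.25 × (84 − 216) = 216 + 0.25 × -132 = 183 → 183
B = 221 + 0.25 × (102 − 221) = 221 + 0.25 × -119 = 191.25 → 191
So the blended color is (172, 183, 191), about #acb7bf.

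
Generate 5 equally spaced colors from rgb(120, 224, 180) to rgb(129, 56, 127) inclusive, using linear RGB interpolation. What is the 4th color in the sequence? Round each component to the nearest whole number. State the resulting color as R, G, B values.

With 5 swatches and endpoints inclusive, swatch 4 sits at t = (4 − 1)/(5 − 1) = 3/4 ≈ 0.75.
R = 120 + 0.75 × (129 − 120) = 126.75 → 127
G = 224 + 0.75 × (56 − 224) = 98 → 98
B = 180 + 0.75 × (127 − 180) = 140.25 → 140

(127, 98, 140)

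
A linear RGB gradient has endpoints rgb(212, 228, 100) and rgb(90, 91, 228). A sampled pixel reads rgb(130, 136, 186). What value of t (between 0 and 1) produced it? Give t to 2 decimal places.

Invert the lerp on the G channel (largest span, 137): t = (136 − 228) / (91 − 228) = -92/-137 = 0.67153.
Check on R: (130 − 212)/(90 − 212) = 0.6721 ✓

0.67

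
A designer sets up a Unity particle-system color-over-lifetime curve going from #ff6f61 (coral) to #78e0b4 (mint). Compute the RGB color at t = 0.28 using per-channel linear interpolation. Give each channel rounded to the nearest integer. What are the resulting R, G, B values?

#ff6f61 → (255, 111, 97); #78e0b4 → (120, 224, 180).
R = 255 + 0.28 × (120 − 255) = 255 + 0.28 × -135 = 217.2 → 217
G = 111 + 0.28 × (224 − 111) = 111 + 0.28 × 113 = 142.64 → 143
B = 97 + 0.28 × (180 − 97) = 97 + 0.28 × 83 = 120.24 → 120

(217, 143, 120)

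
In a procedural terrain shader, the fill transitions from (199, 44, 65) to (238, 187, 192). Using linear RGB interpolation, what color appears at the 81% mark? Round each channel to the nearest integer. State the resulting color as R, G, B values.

(231, 160, 168)

81% corresponds to t = 0.81.
R = 199 + 0.81 × (238 − 199) = 199 + 0.81 × 39 = 230.59 → 231
G = 44 + 0.81 × (187 − 44) = 44 + 0.81 × 143 = 159.83 → 160
B = 65 + 0.81 × (192 − 65) = 65 + 0.81 × 127 = 167.87 → 168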